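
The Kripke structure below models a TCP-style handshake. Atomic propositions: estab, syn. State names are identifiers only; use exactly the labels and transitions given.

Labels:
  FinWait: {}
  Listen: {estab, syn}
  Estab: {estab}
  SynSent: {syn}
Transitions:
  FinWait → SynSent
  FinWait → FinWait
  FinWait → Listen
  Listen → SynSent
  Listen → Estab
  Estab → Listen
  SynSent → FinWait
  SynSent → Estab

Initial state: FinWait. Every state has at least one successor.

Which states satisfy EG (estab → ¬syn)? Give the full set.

States satisfying estab → ¬syn: {FinWait, Estab, SynSent}.
States satisfying EG (estab → ¬syn): {FinWait, SynSent}.

{FinWait, SynSent}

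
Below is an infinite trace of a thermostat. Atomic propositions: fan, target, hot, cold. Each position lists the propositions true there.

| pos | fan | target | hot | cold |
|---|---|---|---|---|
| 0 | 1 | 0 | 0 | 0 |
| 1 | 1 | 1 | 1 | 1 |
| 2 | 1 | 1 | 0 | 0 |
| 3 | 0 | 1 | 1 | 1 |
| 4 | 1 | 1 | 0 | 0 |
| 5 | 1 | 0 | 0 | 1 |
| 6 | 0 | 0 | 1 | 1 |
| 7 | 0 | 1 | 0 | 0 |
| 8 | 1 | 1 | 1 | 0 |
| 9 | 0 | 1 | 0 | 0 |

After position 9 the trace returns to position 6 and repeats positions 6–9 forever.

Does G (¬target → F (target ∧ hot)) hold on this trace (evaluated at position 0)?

Holds

¬target → F (target ∧ hot) holds at every position 0..9, and those are all positions ever visited, so G (¬target → F (target ∧ hot)) holds.
Positions where ¬target holds: 0, 5, 6.
Check F (target ∧ hot) at each: 0→ok, 5→ok, 6→ok.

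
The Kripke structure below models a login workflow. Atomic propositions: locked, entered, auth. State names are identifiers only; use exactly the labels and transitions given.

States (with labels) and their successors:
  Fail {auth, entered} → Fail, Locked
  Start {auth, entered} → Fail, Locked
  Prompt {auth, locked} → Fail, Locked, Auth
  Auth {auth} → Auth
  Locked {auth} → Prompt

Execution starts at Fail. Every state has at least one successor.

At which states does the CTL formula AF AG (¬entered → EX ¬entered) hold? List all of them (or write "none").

{Fail, Start, Prompt, Auth, Locked}

States satisfying AG (¬entered → EX ¬entered): {Fail, Start, Prompt, Auth, Locked}.
States satisfying AF AG (¬entered → EX ¬entered): {Fail, Start, Prompt, Auth, Locked}.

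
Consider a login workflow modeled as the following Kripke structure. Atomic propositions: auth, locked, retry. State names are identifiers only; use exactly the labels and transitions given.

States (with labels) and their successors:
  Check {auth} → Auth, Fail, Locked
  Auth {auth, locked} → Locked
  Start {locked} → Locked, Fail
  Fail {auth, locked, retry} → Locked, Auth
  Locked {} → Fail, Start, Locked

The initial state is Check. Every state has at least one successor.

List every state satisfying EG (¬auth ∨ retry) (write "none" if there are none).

{Start, Fail, Locked}

States satisfying ¬auth ∨ retry: {Start, Fail, Locked}.
States satisfying EG (¬auth ∨ retry): {Start, Fail, Locked}.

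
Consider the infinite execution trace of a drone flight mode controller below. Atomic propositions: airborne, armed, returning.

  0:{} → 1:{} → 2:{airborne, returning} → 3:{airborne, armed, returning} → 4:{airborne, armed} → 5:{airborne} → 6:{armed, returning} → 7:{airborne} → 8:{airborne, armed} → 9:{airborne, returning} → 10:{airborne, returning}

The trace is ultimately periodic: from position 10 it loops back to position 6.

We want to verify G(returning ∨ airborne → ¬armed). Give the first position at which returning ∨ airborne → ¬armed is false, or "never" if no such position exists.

Check returning ∨ airborne → ¬armed at each position in order: 0 ✓, 1 ✓, 2 ✓.
At position 3 the labels are {airborne, armed, returning}, so returning ∨ airborne → ¬armed is false there. This is the first violation.

3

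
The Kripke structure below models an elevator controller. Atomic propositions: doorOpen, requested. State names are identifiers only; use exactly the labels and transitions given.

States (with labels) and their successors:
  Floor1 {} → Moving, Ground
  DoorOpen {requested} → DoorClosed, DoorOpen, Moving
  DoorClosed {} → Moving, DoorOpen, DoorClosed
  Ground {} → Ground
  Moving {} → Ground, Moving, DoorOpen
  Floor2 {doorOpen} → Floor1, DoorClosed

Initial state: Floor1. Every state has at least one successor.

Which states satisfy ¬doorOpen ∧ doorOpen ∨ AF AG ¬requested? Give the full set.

{Ground}

States satisfying ¬doorOpen: {Floor1, DoorOpen, DoorClosed, Ground, Moving}.
States satisfying ¬doorOpen ∧ doorOpen: ∅.
States satisfying AG ¬requested: {Ground}.
States satisfying AF AG ¬requested: {Ground}.
States satisfying ¬doorOpen ∧ doorOpen ∨ AF AG ¬requested: {Ground}.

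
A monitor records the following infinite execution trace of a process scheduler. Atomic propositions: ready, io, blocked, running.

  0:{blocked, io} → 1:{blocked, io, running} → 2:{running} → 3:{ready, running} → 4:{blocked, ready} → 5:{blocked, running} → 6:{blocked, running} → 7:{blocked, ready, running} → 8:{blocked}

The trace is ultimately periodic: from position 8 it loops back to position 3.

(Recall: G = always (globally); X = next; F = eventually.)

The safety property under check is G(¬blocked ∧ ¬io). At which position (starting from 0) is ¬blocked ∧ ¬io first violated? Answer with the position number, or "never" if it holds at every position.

0

At position 0 the labels are {blocked, io}, so ¬blocked ∧ ¬io is false there. This is the first violation.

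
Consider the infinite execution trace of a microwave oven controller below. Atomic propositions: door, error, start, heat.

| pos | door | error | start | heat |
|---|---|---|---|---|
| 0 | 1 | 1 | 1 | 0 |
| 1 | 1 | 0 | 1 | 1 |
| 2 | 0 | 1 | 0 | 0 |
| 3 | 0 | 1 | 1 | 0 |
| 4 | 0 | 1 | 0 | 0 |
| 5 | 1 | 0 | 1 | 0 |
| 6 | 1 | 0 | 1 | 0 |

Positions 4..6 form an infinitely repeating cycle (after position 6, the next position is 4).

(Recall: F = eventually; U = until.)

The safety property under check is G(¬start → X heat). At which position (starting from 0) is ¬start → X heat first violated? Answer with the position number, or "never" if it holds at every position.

2

Check ¬start → X heat at each position in order: 0 ✓, 1 ✓.
At position 2 the labels are {error} and the next position 3 has {error, start}, so ¬start → X heat is false there. This is the first violation.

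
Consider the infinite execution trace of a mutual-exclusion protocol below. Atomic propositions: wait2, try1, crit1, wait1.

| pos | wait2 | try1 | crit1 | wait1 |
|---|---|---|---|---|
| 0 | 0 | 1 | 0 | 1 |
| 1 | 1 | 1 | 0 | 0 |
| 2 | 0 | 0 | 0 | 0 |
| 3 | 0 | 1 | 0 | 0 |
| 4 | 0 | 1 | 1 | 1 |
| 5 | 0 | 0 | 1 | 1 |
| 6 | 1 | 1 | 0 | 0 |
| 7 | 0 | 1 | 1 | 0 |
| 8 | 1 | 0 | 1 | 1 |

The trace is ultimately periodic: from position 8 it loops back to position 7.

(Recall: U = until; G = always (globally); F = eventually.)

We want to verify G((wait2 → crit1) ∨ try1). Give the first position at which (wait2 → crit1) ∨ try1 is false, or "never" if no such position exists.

(wait2 → crit1) ∨ try1 holds at every position 0..8, and those are all the positions the trace ever visits, so the invariant G((wait2 → crit1) ∨ try1) is never violated.

never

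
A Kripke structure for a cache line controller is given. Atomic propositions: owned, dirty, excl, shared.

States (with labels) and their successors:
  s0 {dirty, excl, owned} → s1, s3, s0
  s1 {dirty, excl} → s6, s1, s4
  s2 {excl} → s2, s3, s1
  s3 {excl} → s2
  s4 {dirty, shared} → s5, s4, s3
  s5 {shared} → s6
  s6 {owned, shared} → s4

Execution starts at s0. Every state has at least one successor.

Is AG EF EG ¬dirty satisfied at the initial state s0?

Holds

States satisfying EF EG ¬dirty: {s0, s1, s2, s3, s4, s5, s6}.
States satisfying AG EF EG ¬dirty: {s0, s1, s2, s3, s4, s5, s6}.
Every state reachable from s0 satisfies EF EG ¬dirty.
s0 ∈ Sat(AG EF EG ¬dirty).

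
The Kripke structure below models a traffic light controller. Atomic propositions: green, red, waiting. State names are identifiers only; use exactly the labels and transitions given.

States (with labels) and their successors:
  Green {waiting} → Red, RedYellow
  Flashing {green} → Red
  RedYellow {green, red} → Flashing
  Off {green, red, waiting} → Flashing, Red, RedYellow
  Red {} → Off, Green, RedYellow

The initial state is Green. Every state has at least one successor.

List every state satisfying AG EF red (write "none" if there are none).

States satisfying EF red: {Green, Flashing, RedYellow, Off, Red}.
States satisfying AG EF red: {Green, Flashing, RedYellow, Off, Red}.

{Green, Flashing, RedYellow, Off, Red}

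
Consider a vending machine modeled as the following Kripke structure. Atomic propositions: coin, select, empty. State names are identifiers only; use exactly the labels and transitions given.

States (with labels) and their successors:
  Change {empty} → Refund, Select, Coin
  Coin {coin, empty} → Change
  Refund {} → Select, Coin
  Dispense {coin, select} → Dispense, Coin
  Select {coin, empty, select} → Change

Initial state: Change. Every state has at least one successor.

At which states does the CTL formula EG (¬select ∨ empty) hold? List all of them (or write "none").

{Change, Coin, Refund, Select}

States satisfying ¬select ∨ empty: {Change, Coin, Refund, Select}.
States satisfying EG (¬select ∨ empty): {Change, Coin, Refund, Select}.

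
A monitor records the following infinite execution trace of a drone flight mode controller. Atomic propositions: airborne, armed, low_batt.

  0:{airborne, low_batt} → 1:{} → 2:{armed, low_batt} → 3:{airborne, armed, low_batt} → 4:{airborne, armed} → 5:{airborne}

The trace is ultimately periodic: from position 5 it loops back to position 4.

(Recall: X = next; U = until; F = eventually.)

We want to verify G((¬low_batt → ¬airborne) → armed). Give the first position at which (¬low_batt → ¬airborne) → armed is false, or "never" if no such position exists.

0

At position 0 the labels are {airborne, low_batt}, so (¬low_batt → ¬airborne) → armed is false there. This is the first violation.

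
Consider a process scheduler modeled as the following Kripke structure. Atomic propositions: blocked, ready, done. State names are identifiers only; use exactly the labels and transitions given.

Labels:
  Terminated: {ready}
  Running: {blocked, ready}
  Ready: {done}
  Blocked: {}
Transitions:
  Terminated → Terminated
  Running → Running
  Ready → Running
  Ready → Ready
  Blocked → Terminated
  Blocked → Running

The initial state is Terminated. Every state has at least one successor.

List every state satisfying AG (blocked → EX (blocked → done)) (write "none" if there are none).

{Terminated}

States satisfying blocked → EX (blocked → done): {Terminated, Ready, Blocked}.
States satisfying AG (blocked → EX (blocked → done)): {Terminated}.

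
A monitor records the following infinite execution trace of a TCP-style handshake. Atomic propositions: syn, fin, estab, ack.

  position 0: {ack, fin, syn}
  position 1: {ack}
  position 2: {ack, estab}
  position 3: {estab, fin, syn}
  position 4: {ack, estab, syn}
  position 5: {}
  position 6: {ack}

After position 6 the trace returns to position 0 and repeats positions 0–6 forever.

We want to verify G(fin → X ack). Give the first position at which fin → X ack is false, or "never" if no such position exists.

fin → X ack holds at every position 0..6, and those are all the positions the trace ever visits, so the invariant G(fin → X ack) is never violated.

never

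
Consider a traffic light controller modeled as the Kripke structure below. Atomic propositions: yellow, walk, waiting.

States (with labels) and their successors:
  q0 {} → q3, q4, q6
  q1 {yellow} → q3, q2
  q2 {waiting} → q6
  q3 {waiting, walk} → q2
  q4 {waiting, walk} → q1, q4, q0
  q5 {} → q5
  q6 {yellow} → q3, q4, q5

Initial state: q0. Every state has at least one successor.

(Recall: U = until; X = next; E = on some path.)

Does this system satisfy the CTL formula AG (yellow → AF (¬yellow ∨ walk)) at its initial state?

Satisfied

States satisfying yellow → AF (¬yellow ∨ walk): {q0, q1, q2, q3, q4, q5, q6}.
States satisfying AG (yellow → AF (¬yellow ∨ walk)): {q0, q1, q2, q3, q4, q5, q6}.
Every state reachable from q0 satisfies yellow → AF (¬yellow ∨ walk).
q0 ∈ Sat(AG (yellow → AF (¬yellow ∨ walk))).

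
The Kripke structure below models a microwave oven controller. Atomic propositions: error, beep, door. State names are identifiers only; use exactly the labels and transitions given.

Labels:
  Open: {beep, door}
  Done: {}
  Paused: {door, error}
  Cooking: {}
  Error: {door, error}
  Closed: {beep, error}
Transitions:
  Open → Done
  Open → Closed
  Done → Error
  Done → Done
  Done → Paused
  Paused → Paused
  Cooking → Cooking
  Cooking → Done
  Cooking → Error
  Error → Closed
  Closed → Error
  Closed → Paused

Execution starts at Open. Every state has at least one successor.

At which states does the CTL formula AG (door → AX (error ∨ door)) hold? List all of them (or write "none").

{Done, Paused, Cooking, Error, Closed}

States satisfying door → AX (error ∨ door): {Done, Paused, Cooking, Error, Closed}.
States satisfying AG (door → AX (error ∨ door)): {Done, Paused, Cooking, Error, Closed}.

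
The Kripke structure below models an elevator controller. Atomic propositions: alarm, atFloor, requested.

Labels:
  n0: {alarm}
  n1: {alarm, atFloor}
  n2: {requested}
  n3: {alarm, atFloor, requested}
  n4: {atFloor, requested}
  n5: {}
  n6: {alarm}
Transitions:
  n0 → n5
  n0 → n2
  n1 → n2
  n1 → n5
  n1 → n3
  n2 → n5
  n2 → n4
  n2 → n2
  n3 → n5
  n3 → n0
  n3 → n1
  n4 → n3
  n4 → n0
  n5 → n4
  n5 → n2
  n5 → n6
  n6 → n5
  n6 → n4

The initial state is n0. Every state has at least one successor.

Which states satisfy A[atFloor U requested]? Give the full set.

{n2, n3, n4}

States satisfying atFloor: {n1, n3, n4}.
States satisfying requested: {n2, n3, n4}.
States satisfying A[atFloor U requested]: {n2, n3, n4}.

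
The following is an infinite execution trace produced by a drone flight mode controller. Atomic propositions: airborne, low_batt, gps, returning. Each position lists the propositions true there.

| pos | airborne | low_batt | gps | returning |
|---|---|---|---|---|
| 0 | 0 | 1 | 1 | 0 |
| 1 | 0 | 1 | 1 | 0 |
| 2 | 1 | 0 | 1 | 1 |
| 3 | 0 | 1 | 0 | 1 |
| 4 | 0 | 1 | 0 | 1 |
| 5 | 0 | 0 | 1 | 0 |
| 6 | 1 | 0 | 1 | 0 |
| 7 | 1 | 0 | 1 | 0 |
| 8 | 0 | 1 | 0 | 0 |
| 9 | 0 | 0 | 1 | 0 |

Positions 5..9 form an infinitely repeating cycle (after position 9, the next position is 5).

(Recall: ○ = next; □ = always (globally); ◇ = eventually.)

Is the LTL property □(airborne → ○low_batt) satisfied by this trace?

airborne → ○low_batt must hold at every position from 0 onward. It fails at position 6, so □(airborne → ○low_batt) is false.
Positions where airborne holds: 2, 6, 7.
Check ○low_batt at each: 2→ok, 6→fails, 7→ok.

Does not hold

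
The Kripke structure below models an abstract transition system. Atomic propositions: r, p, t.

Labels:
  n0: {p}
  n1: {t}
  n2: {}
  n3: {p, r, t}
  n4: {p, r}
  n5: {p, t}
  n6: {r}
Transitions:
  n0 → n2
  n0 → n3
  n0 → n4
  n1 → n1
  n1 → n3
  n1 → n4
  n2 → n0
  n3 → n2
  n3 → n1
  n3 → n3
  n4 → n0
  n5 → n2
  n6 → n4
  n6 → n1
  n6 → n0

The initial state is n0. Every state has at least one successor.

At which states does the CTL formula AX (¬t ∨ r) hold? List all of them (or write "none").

States satisfying ¬t ∨ r: {n0, n2, n3, n4, n6}.
States satisfying AX (¬t ∨ r): {n0, n2, n4, n5}.

{n0, n2, n4, n5}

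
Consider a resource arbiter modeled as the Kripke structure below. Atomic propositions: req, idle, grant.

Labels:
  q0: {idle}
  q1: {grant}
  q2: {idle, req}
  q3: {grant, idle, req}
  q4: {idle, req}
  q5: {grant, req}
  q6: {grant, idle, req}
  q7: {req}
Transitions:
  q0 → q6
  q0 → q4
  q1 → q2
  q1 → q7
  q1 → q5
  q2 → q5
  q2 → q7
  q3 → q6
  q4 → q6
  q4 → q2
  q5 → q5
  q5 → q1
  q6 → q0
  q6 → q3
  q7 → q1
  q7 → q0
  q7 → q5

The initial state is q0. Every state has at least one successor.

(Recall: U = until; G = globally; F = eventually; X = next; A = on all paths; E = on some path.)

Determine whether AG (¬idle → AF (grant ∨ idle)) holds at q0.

States satisfying ¬idle → AF (grant ∨ idle): {q0, q1, q2, q3, q4, q5, q6, q7}.
States satisfying AG (¬idle → AF (grant ∨ idle)): {q0, q1, q2, q3, q4, q5, q6, q7}.
Every state reachable from q0 satisfies ¬idle → AF (grant ∨ idle).
q0 ∈ Sat(AG (¬idle → AF (grant ∨ idle))).

Satisfied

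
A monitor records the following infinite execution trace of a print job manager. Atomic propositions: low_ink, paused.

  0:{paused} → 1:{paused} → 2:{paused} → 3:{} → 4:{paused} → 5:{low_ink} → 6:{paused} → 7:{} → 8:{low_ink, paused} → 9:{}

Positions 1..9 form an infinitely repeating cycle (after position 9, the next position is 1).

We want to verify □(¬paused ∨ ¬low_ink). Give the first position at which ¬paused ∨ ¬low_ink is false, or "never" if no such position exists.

8

Check ¬paused ∨ ¬low_ink at each position in order: 0 ✓, 1 ✓, 2 ✓, 3 ✓, 4 ✓, 5 ✓, 6 ✓, 7 ✓.
At position 8 the labels are {low_ink, paused}, so ¬paused ∨ ¬low_ink is false there. This is the first violation.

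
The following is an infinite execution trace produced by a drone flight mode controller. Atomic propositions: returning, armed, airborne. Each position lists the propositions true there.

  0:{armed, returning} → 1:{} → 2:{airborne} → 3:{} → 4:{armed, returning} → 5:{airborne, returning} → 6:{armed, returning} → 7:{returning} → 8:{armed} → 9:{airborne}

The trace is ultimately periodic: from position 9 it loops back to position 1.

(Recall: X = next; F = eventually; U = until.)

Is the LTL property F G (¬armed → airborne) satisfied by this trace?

G (¬armed → airborne) is false at every position 0..9, so it never becomes true and F G (¬armed → airborne) fails.

Violated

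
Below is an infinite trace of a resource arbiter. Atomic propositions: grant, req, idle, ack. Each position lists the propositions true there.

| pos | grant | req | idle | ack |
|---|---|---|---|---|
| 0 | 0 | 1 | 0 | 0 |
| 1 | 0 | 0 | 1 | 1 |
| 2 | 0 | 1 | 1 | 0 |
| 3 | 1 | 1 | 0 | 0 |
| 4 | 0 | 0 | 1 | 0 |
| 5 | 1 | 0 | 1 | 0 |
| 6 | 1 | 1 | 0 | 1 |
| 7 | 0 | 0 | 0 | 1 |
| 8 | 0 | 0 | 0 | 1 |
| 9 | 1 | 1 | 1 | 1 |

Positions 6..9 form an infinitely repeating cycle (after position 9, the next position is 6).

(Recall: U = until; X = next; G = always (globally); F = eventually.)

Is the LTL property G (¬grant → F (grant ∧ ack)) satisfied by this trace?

¬grant → F (grant ∧ ack) holds at every position 0..9, and those are all positions ever visited, so G (¬grant → F (grant ∧ ack)) holds.
Positions where ¬grant holds: 0, 1, 2, 4, 7, 8.
Check F (grant ∧ ack) at each: 0→ok, 1→ok, 2→ok, 4→ok, 7→ok, 8→ok.

Yes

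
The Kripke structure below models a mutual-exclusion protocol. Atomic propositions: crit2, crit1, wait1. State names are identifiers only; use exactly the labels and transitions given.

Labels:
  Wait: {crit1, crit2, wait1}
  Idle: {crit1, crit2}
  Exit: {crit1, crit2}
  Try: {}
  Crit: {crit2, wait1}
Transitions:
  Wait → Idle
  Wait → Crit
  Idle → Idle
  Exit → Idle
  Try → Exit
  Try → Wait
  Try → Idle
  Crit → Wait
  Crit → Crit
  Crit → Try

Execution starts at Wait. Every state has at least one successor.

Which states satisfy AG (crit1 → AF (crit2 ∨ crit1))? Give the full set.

{Wait, Idle, Exit, Try, Crit}

States satisfying crit1 → AF (crit2 ∨ crit1): {Wait, Idle, Exit, Try, Crit}.
States satisfying AG (crit1 → AF (crit2 ∨ crit1)): {Wait, Idle, Exit, Try, Crit}.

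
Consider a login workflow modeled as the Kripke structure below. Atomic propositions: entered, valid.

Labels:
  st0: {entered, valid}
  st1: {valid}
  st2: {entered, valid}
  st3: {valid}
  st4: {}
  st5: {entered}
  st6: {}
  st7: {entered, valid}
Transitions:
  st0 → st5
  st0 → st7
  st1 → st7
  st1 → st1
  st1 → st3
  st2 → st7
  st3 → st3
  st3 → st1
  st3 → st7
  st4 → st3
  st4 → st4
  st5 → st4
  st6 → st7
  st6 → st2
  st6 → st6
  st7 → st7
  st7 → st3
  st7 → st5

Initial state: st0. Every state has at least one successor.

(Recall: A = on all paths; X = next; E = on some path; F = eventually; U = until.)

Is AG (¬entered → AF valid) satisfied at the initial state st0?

No

States satisfying ¬entered → AF valid: {st0, st1, st2, st3, st5, st7}.
States satisfying AG (¬entered → AF valid): ∅.
st4 is reachable from st0 and violates ¬entered → AF valid, so AG fails at st0.
st0 ∉ Sat(AG (¬entered → AF valid)).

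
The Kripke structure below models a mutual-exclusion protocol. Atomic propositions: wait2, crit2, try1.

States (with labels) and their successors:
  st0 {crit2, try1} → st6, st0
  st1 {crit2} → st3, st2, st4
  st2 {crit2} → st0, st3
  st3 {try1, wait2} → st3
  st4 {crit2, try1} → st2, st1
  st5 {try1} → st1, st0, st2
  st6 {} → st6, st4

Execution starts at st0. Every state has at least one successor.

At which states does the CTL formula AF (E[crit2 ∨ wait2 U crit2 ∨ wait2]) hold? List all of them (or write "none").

States satisfying E[crit2 ∨ wait2 U crit2 ∨ wait2]: {st0, st1, st2, st3, st4}.
States satisfying AF (E[crit2 ∨ wait2 U crit2 ∨ wait2]): {st0, st1, st2, st3, st4, st5}.

{st0, st1, st2, st3, st4, st5}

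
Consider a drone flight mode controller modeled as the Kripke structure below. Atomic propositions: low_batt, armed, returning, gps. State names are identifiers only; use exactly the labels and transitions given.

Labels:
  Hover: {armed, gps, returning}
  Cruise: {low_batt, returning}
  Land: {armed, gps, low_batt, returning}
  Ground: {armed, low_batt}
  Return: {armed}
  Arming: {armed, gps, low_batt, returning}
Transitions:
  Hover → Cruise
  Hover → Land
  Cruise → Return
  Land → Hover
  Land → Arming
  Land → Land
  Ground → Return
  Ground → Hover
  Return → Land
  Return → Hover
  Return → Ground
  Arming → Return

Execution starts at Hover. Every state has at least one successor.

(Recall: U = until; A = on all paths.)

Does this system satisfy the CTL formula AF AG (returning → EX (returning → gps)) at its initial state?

States satisfying AG (returning → EX (returning → gps)): {Hover, Cruise, Land, Ground, Return, Arming}.
States satisfying AF AG (returning → EX (returning → gps)): {Hover, Cruise, Land, Ground, Return, Arming}.
Hover ∈ Sat(AF AG (returning → EX (returning → gps))).

Satisfied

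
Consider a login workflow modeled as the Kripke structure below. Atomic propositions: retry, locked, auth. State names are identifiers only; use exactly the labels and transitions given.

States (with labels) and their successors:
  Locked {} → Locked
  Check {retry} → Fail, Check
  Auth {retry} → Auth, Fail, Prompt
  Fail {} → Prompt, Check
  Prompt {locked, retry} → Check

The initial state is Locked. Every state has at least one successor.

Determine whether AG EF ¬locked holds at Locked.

Satisfied

States satisfying EF ¬locked: {Locked, Check, Auth, Fail, Prompt}.
States satisfying AG EF ¬locked: {Locked, Check, Auth, Fail, Prompt}.
Every state reachable from Locked satisfies EF ¬locked.
Locked ∈ Sat(AG EF ¬locked).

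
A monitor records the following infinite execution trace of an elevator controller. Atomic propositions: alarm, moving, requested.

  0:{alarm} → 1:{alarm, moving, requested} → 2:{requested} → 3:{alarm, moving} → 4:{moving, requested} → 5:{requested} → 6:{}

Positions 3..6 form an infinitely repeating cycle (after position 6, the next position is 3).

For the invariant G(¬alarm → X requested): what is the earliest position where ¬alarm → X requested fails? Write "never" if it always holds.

2

Check ¬alarm → X requested at each position in order: 0 ✓, 1 ✓.
At position 2 the labels are {requested} and the next position 3 has {alarm, moving}, so ¬alarm → X requested is false there. This is the first violation.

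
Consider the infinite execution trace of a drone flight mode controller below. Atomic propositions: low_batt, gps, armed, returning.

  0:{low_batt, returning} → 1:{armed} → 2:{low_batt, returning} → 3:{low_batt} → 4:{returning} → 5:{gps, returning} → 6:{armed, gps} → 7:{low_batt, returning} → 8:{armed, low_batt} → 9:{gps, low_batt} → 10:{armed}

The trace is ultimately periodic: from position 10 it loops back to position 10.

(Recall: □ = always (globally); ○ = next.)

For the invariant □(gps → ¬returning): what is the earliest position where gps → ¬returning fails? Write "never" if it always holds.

5

Check gps → ¬returning at each position in order: 0 ✓, 1 ✓, 2 ✓, 3 ✓, 4 ✓.
At position 5 the labels are {gps, returning}, so gps → ¬returning is false there. This is the first violation.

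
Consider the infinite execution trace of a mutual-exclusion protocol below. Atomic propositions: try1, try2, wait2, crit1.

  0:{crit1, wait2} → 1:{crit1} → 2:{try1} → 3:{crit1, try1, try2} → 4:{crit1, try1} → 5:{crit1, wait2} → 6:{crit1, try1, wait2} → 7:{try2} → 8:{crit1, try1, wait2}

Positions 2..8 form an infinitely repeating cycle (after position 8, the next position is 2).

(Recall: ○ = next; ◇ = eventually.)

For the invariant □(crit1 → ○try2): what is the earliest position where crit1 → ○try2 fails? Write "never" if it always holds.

At position 0 the labels are {crit1, wait2} and the next position 1 has {crit1}, so crit1 → ○try2 is false there. This is the first violation.

0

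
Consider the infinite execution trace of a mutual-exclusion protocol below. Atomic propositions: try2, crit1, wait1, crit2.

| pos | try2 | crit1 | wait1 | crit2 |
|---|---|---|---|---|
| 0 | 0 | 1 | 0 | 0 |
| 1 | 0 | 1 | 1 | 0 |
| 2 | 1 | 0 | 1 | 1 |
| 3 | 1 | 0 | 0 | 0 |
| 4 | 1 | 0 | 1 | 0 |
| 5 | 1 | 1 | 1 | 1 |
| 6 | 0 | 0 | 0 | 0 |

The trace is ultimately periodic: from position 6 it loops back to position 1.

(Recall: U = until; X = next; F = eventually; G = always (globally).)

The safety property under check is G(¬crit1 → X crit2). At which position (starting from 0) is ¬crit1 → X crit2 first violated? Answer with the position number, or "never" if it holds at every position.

2

Check ¬crit1 → X crit2 at each position in order: 0 ✓, 1 ✓.
At position 2 the labels are {crit2, try2, wait1} and the next position 3 has {try2}, so ¬crit1 → X crit2 is false there. This is the first violation.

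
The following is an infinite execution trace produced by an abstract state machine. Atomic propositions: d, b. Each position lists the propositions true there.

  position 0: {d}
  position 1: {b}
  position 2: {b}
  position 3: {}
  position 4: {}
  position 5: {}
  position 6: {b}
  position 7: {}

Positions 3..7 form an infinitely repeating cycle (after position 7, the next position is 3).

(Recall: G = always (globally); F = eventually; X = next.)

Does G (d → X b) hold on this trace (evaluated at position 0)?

Holds

d → X b holds at every position 0..7, and those are all positions ever visited, so G (d → X b) holds.
Positions where d holds: 0.
Check X b at each: 0→ok.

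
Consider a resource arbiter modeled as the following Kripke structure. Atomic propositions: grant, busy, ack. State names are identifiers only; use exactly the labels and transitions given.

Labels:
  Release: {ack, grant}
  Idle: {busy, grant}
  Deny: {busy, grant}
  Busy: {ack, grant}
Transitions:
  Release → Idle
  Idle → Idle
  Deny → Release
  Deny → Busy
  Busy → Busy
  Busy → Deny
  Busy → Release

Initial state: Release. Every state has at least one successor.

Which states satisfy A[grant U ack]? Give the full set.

{Release, Deny, Busy}

States satisfying grant: {Release, Idle, Deny, Busy}.
States satisfying ack: {Release, Busy}.
States satisfying A[grant U ack]: {Release, Deny, Busy}.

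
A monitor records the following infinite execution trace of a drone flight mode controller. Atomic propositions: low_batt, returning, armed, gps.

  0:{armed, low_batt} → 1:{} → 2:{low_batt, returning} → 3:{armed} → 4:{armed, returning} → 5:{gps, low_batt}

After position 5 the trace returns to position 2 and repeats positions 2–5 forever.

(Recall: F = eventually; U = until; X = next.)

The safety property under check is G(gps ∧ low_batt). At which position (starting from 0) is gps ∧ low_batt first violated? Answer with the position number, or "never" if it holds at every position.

At position 0 the labels are {armed, low_batt}, so gps ∧ low_batt is false there. This is the first violation.

0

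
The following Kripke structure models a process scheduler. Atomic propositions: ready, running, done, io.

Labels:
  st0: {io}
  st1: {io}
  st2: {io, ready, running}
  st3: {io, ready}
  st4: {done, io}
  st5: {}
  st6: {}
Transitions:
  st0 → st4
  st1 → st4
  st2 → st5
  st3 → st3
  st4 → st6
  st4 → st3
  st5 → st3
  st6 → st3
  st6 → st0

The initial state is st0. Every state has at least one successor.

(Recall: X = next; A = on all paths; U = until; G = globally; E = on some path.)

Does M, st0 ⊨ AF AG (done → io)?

Holds

States satisfying AG (done → io): {st0, st1, st2, st3, st4, st5, st6}.
States satisfying AF AG (done → io): {st0, st1, st2, st3, st4, st5, st6}.
st0 ∈ Sat(AF AG (done → io)).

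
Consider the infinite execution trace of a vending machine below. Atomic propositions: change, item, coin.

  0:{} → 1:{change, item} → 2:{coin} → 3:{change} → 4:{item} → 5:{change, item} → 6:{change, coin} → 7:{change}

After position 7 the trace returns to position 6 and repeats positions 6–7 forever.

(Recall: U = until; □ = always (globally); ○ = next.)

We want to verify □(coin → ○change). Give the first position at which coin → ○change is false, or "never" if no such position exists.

never

coin → ○change holds at every position 0..7, and those are all the positions the trace ever visits, so the invariant □(coin → ○change) is never violated.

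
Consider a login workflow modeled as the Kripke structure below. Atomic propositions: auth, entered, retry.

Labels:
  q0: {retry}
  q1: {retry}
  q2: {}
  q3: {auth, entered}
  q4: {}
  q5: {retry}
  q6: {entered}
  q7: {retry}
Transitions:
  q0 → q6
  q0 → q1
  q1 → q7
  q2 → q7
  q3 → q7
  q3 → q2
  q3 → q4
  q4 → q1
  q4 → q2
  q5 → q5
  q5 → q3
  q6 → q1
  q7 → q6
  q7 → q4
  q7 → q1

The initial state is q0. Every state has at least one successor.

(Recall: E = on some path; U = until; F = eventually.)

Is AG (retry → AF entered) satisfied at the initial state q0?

States satisfying retry → AF entered: {q2, q3, q4, q6}.
States satisfying AG (retry → AF entered): ∅.
q0 is reachable from q0 and violates retry → AF entered, so AG fails at q0.
q0 ∉ Sat(AG (retry → AF entered)).

No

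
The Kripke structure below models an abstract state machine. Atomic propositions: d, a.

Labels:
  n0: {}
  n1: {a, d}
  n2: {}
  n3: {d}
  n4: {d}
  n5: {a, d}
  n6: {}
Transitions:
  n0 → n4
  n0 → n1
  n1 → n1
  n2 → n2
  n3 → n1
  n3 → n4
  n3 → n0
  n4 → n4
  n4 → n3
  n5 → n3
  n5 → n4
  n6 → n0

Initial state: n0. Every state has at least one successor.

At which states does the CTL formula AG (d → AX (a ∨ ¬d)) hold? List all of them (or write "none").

{n1, n2}

States satisfying d → AX (a ∨ ¬d): {n0, n1, n2, n6}.
States satisfying AG (d → AX (a ∨ ¬d)): {n1, n2}.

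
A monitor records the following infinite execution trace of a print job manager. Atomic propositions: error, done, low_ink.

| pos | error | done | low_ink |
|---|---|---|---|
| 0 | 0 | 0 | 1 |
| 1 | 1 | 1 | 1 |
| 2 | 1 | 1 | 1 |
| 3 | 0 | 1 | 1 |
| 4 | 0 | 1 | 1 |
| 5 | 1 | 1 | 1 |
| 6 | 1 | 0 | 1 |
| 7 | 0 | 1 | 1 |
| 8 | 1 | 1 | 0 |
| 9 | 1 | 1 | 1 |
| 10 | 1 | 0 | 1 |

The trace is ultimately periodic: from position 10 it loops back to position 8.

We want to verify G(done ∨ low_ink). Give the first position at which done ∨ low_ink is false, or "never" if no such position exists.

never

done ∨ low_ink holds at every position 0..10, and those are all the positions the trace ever visits, so the invariant G(done ∨ low_ink) is never violated.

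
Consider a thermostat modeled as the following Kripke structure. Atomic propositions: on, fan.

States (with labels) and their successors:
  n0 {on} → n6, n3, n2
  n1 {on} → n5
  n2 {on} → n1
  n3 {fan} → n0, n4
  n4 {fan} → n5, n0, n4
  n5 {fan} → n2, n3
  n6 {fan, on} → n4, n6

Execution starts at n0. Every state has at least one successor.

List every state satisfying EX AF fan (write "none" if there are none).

{n0, n1, n2, n3, n4, n5, n6}

States satisfying AF fan: {n0, n1, n2, n3, n4, n5, n6}.
States satisfying EX AF fan: {n0, n1, n2, n3, n4, n5, n6}.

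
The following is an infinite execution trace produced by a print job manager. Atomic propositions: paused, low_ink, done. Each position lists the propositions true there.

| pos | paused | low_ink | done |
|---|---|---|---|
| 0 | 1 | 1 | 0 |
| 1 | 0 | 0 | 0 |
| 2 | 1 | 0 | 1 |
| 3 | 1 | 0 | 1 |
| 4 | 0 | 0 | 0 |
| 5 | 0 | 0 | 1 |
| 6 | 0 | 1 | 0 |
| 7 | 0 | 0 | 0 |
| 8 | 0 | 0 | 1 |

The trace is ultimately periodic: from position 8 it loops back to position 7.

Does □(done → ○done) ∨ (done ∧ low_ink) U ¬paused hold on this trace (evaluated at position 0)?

No

done → ○done must hold at every position from 0 onward. It fails at position 3, so □(done → ○done) is false.
Positions where done holds: 2, 3, 5, 8.
Check ○done at each: 2→ok, 3→fails, 5→fails, 8→fails.
Walking from position 0: at position 0, ¬paused has not yet held and done ∧ low_ink fails, so (done ∧ low_ink) U ¬paused is false.
At position 0: □(done → ○done) is false; (done ∧ low_ink) U ¬paused is false; so □(done → ○done) ∨ (done ∧ low_ink) U ¬paused is false.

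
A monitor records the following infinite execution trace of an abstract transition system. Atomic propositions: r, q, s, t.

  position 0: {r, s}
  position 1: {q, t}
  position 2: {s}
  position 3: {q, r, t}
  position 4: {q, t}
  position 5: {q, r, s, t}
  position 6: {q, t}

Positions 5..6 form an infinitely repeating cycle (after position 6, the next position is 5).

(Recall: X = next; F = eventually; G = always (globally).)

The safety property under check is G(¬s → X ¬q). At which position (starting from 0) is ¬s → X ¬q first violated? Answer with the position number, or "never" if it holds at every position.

3

Check ¬s → X ¬q at each position in order: 0 ✓, 1 ✓, 2 ✓.
At position 3 the labels are {q, r, t} and the next position 4 has {q, t}, so ¬s → X ¬q is false there. This is the first violation.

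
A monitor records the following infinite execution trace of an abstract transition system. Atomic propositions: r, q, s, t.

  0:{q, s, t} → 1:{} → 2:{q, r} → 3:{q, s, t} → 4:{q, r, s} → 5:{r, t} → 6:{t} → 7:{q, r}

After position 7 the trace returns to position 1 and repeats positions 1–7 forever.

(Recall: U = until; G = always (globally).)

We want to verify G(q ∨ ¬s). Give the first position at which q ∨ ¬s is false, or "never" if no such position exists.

q ∨ ¬s holds at every position 0..7, and those are all the positions the trace ever visits, so the invariant G(q ∨ ¬s) is never violated.

never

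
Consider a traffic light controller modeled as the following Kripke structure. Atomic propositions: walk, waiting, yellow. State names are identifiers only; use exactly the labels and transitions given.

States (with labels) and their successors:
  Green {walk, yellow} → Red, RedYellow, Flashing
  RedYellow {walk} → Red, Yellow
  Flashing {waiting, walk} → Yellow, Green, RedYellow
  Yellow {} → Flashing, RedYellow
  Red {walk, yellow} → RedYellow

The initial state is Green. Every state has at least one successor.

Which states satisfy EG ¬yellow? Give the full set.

{RedYellow, Flashing, Yellow}

States satisfying ¬yellow: {RedYellow, Flashing, Yellow}.
States satisfying EG ¬yellow: {RedYellow, Flashing, Yellow}.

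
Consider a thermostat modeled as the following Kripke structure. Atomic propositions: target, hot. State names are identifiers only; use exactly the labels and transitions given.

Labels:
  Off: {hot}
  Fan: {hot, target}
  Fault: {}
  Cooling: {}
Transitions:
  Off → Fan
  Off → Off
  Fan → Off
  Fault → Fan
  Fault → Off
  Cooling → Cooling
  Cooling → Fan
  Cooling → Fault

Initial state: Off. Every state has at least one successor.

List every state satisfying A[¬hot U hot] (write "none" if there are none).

{Off, Fan, Fault}

States satisfying ¬hot: {Fault, Cooling}.
States satisfying hot: {Off, Fan}.
States satisfying A[¬hot U hot]: {Off, Fan, Fault}.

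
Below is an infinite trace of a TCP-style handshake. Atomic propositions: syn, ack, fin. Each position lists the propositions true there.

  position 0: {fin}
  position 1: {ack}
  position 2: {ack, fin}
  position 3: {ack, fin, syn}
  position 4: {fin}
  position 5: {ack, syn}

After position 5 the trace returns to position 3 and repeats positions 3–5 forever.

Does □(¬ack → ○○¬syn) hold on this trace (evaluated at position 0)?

¬ack → ○○¬syn must hold at every position from 0 onward. It fails at position 4, so □(¬ack → ○○¬syn) is false.
Positions where ¬ack holds: 0, 4.
Check ○○¬syn at each: 0→ok, 4→fails.

No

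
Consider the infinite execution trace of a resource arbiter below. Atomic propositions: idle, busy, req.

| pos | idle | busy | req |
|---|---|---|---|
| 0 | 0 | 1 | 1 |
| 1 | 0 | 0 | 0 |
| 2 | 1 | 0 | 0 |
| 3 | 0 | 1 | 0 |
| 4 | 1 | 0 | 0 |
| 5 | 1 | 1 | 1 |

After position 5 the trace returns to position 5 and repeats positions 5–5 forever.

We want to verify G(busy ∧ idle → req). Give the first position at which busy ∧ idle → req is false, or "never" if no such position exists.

busy ∧ idle → req holds at every position 0..5, and those are all the positions the trace ever visits, so the invariant G(busy ∧ idle → req) is never violated.

never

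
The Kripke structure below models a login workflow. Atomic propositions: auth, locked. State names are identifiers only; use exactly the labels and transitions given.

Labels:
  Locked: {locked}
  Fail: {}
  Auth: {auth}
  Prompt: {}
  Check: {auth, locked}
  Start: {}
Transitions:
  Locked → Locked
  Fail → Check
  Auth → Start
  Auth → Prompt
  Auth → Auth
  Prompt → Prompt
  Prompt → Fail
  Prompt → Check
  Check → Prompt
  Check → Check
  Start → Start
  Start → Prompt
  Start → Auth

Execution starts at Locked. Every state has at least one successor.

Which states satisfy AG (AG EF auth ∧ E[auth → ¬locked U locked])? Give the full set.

{Fail, Auth, Prompt, Check, Start}

States satisfying AG EF auth ∧ E[auth → ¬locked U locked]: {Fail, Auth, Prompt, Check, Start}.
States satisfying AG (AG EF auth ∧ E[auth → ¬locked U locked]): {Fail, Auth, Prompt, Check, Start}.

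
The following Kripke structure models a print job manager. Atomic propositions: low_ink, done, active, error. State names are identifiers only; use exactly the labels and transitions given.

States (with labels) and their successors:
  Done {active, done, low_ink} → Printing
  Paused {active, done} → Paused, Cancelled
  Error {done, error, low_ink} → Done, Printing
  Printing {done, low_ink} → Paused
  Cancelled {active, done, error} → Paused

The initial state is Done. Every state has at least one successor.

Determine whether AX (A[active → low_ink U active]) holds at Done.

Satisfied

States satisfying A[active → low_ink U active]: {Done, Paused, Error, Printing, Cancelled}.
States satisfying AX (A[active → low_ink U active]): {Done, Paused, Error, Printing, Cancelled}.
Done ∈ Sat(AX (A[active → low_ink U active])).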